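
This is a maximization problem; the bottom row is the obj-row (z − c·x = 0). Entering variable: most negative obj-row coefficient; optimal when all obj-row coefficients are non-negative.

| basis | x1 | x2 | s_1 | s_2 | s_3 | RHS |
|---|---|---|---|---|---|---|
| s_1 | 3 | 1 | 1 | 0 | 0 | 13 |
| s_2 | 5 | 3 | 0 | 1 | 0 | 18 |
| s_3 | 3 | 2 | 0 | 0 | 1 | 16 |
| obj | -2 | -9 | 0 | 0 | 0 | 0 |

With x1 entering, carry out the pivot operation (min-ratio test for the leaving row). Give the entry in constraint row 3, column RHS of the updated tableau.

26/5

Ratio test on column x1 — row 1: 13/3 = 13/3; row 2: 18/5 = 18/5; row 3: 16/3 = 16/3. Minimum is 18/5 at row 2 (s_2 leaves); pivot element 5.
Divide row 2 by 5; eliminate column x1 from the other rows.
Row 3 update in column RHS: 16 − 3·(18/5) = 26/5.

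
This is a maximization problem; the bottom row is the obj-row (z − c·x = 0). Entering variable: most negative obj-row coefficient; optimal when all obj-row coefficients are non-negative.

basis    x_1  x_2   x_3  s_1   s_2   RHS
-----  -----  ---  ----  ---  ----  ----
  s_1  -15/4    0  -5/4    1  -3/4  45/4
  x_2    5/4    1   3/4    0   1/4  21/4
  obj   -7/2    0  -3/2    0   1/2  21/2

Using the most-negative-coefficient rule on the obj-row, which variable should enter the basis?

x_1

Negative obj-row entries: x_1: -7/2, x_3: -3/2.
The most negative is -7/2 in column x_1, so x_1 enters.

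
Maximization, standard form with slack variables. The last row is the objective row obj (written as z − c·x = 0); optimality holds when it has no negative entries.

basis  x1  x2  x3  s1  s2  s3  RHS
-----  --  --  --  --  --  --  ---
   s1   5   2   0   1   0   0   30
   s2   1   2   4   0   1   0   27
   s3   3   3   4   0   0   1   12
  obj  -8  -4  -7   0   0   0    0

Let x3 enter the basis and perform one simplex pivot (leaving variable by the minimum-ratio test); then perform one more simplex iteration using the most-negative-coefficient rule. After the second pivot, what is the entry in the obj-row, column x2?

Ratio test on column x3 — row 1: entry 0 ≤ 0; row 2: 27/4 = 27/4; row 3: 12/4 = 3. Minimum is 3 at row 3 (s3 leaves); pivot element 4.
Divide row 3 by 4; eliminate column x3 from the other rows.
Second iteration: most negative obj-row entry is -11/4 in column x1, so x1 enters.
Ratio test on column x1 — row 1: 30/5 = 6; row 2: entry -2 ≤ 0; row 3: 3/(3/4) = 4. Minimum is 4 at row 3 (x3 leaves); pivot element 3/4.
Divide row 3 by 3/4; eliminate column x1 from the other rows.
After both pivots, the entry at the obj-row, column x2 is 4.

4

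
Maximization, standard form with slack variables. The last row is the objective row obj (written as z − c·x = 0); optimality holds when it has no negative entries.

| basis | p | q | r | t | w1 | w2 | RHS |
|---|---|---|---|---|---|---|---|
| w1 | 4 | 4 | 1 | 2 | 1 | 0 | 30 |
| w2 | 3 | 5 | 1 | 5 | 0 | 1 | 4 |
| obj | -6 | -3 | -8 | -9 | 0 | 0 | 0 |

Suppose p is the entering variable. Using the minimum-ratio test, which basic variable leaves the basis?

w2

Column p entries and ratios — w1: 30/4 = 15/2; w2: 4/3 = 4/3.
Smallest ratio is 4/3 in the row of w2, so w2 leaves.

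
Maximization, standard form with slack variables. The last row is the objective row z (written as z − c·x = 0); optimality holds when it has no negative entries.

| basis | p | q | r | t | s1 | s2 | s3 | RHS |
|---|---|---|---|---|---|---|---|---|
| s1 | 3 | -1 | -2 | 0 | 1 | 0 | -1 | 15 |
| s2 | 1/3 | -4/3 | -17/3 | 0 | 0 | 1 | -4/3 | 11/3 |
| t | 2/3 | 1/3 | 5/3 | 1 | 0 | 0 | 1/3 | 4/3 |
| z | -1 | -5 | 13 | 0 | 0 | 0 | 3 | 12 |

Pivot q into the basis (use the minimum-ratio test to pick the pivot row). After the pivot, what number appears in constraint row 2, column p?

Ratio test on column q — row 1: entry -1 ≤ 0; row 2: entry -4/3 ≤ 0; row 3: (4/3)/(1/3) = 4. Minimum is 4 at row 3 (t leaves); pivot element 1/3.
Divide row 3 by 1/3; eliminate column q from the other rows.
Row 2 update in column p: 1/3 − (-4/3)·2 = 3.

3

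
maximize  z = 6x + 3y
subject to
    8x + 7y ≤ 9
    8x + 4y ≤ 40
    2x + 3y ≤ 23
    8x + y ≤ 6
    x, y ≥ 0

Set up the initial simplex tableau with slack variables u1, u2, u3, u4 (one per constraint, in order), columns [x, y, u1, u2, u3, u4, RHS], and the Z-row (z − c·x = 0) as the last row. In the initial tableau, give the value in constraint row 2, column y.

4

Constraint 2 has coefficient 4 on y.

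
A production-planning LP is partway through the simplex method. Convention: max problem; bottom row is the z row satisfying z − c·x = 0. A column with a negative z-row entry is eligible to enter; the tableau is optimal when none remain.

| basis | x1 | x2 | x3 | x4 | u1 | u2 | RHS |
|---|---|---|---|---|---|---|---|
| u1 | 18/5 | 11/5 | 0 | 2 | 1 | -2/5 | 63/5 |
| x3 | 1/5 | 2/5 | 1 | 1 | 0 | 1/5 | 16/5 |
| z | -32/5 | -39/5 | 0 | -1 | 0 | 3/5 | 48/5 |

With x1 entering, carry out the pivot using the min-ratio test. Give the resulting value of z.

32

Ratio test on column x1 — row 1: (63/5)/(18/5) = 7/2; row 2: (16/5)/(1/5) = 16. Minimum is 7/2 at row 1 (u1 leaves); pivot element 18/5.
Pivot on row 1; the z-row RHS becomes 48/5 − (-32/5)·(7/2) = 32.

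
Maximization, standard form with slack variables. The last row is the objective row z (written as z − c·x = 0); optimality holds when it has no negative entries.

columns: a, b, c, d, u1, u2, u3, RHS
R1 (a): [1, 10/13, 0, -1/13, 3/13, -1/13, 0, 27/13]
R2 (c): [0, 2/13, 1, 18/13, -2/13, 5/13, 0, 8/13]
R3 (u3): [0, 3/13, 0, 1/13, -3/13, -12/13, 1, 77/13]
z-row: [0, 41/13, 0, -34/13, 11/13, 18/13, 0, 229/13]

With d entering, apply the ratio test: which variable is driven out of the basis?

c

Column d entries and ratios — a: -1/13 ≤ 0, skip; c: (8/13)/(18/13) = 4/9; u3: (77/13)/(1/13) = 77.
Smallest ratio is 4/9 in the row of c, so c leaves.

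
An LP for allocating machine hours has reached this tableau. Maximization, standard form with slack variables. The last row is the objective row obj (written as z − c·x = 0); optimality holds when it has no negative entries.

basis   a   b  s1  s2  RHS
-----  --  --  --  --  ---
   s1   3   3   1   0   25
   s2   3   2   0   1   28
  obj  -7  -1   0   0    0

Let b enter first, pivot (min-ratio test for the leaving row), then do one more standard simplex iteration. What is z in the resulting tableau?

175/3

Ratio test on column b — row 1: 25/3 = 25/3; row 2: 28/2 = 14. Minimum is 25/3 at row 1 (s1 leaves); pivot element 3.
Pivot on row 1; the obj-row RHS becomes 0 − (-1)·(25/3) = 25/3.
Next entering variable (most negative obj-row entry -6): a.
Ratio test on column a — row 1: (25/3)/1 = 25/3; row 2: (34/3)/1 = 34/3. Minimum is 25/3 at row 1 (b leaves); pivot element 1.
After the second pivot the obj-row RHS is 25/3 − (-6)·(25/3) = 175/3.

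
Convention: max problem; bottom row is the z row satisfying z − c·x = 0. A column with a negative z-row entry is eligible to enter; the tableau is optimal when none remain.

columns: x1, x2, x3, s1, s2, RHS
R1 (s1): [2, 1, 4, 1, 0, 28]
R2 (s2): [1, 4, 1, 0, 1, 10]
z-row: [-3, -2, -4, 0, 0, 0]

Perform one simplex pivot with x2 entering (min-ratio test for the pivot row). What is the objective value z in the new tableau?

5

Ratio test on column x2 — row 1: 28/1 = 28; row 2: 10/4 = 5/2. Minimum is 5/2 at row 2 (s2 leaves); pivot element 4.
Pivot on row 2; the z-row RHS becomes 0 − (-2)·(5/2) = 5.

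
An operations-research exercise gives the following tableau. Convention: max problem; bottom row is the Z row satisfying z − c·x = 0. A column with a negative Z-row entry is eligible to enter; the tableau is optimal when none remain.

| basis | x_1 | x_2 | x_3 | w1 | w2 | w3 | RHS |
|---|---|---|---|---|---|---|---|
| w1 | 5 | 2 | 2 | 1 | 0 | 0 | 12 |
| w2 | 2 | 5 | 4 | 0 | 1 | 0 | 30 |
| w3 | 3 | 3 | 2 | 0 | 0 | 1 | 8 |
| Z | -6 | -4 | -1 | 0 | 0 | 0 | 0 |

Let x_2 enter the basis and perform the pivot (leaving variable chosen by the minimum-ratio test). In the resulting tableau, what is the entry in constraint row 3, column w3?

1/3

Ratio test on column x_2 — row 1: 12/2 = 6; row 2: 30/5 = 6; row 3: 8/3 = 8/3. Minimum is 8/3 at row 3 (w3 leaves); pivot element 3.
Divide row 3 by 3; eliminate column x_2 from the other rows.
In the new row 3, the w3 entry is the old entry divided by the pivot: 1/3 = 1/3.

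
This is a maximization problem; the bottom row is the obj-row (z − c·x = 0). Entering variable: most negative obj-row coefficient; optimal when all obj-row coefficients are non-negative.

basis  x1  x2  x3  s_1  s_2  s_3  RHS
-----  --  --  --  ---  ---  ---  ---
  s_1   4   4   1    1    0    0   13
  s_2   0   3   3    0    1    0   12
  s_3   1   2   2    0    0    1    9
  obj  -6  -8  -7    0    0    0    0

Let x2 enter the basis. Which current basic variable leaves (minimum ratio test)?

Column x2 entries and ratios — s_1: 13/4 = 13/4; s_2: 12/3 = 4; s_3: 9/2 = 9/2.
Smallest ratio is 13/4 in the row of s_1, so s_1 leaves.

s_1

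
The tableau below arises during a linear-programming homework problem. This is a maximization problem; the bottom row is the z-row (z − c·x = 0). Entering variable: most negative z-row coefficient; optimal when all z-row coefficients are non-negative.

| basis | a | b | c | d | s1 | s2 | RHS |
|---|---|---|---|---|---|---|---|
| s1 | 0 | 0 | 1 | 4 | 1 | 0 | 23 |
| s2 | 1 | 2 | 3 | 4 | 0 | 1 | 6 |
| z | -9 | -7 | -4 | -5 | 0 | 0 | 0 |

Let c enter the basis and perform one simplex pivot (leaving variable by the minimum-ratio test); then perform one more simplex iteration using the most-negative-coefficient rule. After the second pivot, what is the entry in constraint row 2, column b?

2

Ratio test on column c — row 1: 23/1 = 23; row 2: 6/3 = 2. Minimum is 2 at row 2 (s2 leaves); pivot element 3.
Divide row 2 by 3; eliminate column c from the other rows.
Second iteration: most negative z-row entry is -23/3 in column a, so a enters.
Ratio test on column a — row 1: entry -1/3 ≤ 0; row 2: 2/(1/3) = 6. Minimum is 6 at row 2 (c leaves); pivot element 1/3.
Divide row 2 by 1/3; eliminate column a from the other rows.
After both pivots, the entry at constraint row 2, column b is 2.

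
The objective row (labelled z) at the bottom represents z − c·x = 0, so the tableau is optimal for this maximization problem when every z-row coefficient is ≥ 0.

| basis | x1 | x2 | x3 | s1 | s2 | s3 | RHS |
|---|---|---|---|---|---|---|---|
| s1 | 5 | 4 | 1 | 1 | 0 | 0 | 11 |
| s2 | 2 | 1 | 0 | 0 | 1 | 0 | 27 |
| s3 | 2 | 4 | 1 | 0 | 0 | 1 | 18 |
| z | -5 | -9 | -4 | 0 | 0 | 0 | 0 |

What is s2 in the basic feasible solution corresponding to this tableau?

27

s2 is basic (row 2); its value is the RHS of that row, 27.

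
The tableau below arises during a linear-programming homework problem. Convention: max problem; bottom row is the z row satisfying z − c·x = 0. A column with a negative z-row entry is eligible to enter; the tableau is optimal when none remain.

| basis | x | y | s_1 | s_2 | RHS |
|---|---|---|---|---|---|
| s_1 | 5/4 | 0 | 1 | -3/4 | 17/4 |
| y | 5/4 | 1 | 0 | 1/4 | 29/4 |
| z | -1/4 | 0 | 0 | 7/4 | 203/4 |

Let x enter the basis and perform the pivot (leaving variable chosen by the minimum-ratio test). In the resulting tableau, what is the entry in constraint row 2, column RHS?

Ratio test on column x — row 1: (17/4)/(5/4) = 17/5; row 2: (29/4)/(5/4) = 29/5. Minimum is 17/5 at row 1 (s_1 leaves); pivot element 5/4.
Divide row 1 by 5/4; eliminate column x from the other rows.
Row 2 update in column RHS: 29/4 − (5/4)·(17/5) = 3.

3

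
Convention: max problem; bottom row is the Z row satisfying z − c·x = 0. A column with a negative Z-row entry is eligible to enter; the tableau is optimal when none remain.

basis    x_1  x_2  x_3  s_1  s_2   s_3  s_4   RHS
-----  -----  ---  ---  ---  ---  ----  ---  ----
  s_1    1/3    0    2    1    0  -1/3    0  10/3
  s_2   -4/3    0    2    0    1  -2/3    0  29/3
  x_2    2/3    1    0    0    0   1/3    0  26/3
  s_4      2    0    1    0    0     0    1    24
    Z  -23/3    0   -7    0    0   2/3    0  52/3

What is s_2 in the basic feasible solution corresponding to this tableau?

29/3

s_2 is basic (row 2); its value is the RHS of that row, 29/3.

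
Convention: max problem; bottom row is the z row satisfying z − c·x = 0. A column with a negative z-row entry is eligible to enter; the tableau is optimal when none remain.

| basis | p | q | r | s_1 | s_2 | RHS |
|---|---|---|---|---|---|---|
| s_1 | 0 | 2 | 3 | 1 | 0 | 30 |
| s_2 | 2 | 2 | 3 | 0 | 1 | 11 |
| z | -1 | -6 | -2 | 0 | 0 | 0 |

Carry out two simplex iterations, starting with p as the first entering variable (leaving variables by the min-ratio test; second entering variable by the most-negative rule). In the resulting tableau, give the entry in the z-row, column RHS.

33

Ratio test on column p — row 1: entry 0 ≤ 0; row 2: 11/2 = 11/2. Minimum is 11/2 at row 2 (s_2 leaves); pivot element 2.
Divide row 2 by 2; eliminate column p from the other rows.
Second iteration: most negative z-row entry is -5 in column q, so q enters.
Ratio test on column q — row 1: 30/2 = 15; row 2: (11/2)/1 = 11/2. Minimum is 11/2 at row 2 (p leaves); pivot element 1.
Divide row 2 by 1; eliminate column q from the other rows.
After both pivots, the entry at the z-row, column RHS is 33.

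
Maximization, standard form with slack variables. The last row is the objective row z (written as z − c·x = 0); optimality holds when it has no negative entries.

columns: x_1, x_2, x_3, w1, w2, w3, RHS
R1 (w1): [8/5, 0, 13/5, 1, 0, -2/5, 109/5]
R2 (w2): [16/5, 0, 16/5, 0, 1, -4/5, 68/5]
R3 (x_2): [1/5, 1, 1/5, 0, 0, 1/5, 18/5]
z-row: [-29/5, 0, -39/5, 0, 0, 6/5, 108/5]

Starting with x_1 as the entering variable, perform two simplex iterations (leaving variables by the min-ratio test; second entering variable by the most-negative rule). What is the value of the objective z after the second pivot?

219/4

Ratio test on column x_1 — row 1: (109/5)/(8/5) = 109/8; row 2: (68/5)/(16/5) = 17/4; row 3: (18/5)/(1/5) = 18. Minimum is 17/4 at row 2 (w2 leaves); pivot element 16/5.
Pivot on row 2; the z-row RHS becomes 108/5 − (-29/5)·(17/4) = 185/4.
Next entering variable (most negative z-row entry -2): x_3.
Ratio test on column x_3 — row 1: 15/1 = 15; row 2: (17/4)/1 = 17/4; row 3: entry 0 ≤ 0. Minimum is 17/4 at row 2 (x_1 leaves); pivot element 1.
After the second pivot the z-row RHS is 185/4 − (-2)·(17/4) = 219/4.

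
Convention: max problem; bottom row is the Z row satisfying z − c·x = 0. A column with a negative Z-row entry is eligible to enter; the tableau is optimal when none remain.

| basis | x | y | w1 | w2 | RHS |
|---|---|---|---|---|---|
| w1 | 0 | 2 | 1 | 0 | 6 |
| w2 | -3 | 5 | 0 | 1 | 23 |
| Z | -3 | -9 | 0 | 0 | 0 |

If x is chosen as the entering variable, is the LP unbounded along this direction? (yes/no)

yes

Every constraint-row entry in column x is ≤ 0, so increasing x is unbounded.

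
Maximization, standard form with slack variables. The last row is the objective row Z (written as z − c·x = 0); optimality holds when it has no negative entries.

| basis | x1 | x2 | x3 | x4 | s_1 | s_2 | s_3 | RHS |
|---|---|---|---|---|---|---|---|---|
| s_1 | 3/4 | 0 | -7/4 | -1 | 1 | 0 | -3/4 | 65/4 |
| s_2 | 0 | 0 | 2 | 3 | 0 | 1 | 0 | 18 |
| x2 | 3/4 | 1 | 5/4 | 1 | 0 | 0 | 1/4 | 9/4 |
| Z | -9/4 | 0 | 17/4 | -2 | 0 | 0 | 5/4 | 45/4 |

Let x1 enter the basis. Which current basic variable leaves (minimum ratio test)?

x2

Column x1 entries and ratios — s_1: (65/4)/(3/4) = 65/3; s_2: 0 ≤ 0, skip; x2: (9/4)/(3/4) = 3.
Smallest ratio is 3 in the row of x2, so x2 leaves.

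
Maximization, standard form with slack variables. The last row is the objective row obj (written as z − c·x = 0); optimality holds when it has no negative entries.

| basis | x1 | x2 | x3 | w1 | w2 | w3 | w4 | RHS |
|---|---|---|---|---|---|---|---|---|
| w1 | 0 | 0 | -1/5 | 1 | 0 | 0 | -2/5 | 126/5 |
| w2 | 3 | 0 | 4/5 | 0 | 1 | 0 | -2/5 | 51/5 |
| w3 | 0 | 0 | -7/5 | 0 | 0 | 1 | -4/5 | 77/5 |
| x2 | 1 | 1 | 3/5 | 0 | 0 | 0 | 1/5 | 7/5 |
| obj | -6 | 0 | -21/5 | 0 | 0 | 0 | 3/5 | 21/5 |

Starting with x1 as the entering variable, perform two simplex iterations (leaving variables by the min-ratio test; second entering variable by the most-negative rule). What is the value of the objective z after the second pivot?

Ratio test on column x1 — row 1: entry 0 ≤ 0; row 2: (51/5)/3 = 17/5; row 3: entry 0 ≤ 0; row 4: (7/5)/1 = 7/5. Minimum is 7/5 at row 4 (x2 leaves); pivot element 1.
Pivot on row 4; the obj-row RHS becomes 21/5 − (-6)·(7/5) = 63/5.
Next entering variable (most negative obj-row entry -3/5): x3.
Ratio test on column x3 — row 1: entry -1/5 ≤ 0; row 2: entry -1 ≤ 0; row 3: entry -7/5 ≤ 0; row 4: (7/5)/(3/5) = 7/3. Minimum is 7/3 at row 4 (x1 leaves); pivot element 3/5.
After the second pivot the obj-row RHS is 63/5 − (-3/5)·(7/3) = 14.

14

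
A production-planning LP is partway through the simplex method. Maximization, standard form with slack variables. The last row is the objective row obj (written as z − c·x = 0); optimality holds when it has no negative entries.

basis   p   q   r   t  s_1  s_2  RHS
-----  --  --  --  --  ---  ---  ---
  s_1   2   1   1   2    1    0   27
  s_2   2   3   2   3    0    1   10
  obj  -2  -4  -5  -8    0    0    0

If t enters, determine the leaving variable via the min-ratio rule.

Column t entries and ratios — s_1: 27/2 = 27/2; s_2: 10/3 = 10/3.
Smallest ratio is 10/3 in the row of s_2, so s_2 leaves.

s_2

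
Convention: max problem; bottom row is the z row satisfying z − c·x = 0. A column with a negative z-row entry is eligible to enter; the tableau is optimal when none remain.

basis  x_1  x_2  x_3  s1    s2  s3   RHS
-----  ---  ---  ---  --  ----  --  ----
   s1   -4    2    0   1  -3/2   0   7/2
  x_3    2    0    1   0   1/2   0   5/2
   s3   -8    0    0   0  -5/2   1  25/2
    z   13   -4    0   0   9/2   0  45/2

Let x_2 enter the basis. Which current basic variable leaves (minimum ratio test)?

Column x_2 entries and ratios — s1: (7/2)/2 = 7/4; x_3: 0 ≤ 0, skip; s3: 0 ≤ 0, skip.
Smallest ratio is 7/4 in the row of s1, so s1 leaves.

s1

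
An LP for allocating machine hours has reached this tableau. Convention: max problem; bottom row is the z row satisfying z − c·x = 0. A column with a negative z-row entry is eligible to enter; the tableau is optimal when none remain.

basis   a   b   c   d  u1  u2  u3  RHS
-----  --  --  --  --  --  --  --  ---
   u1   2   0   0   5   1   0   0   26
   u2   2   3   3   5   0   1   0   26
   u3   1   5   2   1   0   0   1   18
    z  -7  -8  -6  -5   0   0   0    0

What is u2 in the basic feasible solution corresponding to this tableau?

26

u2 is basic (row 2); its value is the RHS of that row, 26.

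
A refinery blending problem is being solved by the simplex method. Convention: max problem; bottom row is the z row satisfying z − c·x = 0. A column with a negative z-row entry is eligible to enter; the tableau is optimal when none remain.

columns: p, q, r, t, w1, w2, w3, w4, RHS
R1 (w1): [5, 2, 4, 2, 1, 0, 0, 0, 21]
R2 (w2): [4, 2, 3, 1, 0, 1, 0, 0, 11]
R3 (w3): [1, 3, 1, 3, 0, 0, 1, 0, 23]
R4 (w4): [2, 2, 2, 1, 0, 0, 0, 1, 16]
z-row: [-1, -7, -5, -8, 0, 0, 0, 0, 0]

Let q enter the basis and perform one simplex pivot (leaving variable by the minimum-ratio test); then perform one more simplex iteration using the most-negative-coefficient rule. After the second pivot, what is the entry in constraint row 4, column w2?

Ratio test on column q — row 1: 21/2 = 21/2; row 2: 11/2 = 11/2; row 3: 23/3 = 23/3; row 4: 16/2 = 8. Minimum is 11/2 at row 2 (w2 leaves); pivot element 2.
Divide row 2 by 2; eliminate column q from the other rows.
Second iteration: most negative z-row entry is -9/2 in column t, so t enters.
Ratio test on column t — row 1: 10/1 = 10; row 2: (11/2)/(1/2) = 11; row 3: (13/2)/(3/2) = 13/3; row 4: entry 0 ≤ 0. Minimum is 13/3 at row 3 (w3 leaves); pivot element 3/2.
Divide row 3 by 3/2; eliminate column t from the other rows.
After both pivots, the entry at constraint row 4, column w2 is -1.

-1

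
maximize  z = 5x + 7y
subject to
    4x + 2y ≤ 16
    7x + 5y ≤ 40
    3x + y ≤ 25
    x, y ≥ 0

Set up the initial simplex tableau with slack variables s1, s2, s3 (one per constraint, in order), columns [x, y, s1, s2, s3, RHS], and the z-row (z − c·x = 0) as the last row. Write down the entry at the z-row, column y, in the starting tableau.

-7

The z-row carries the negated objective coefficients: the y entry is -7.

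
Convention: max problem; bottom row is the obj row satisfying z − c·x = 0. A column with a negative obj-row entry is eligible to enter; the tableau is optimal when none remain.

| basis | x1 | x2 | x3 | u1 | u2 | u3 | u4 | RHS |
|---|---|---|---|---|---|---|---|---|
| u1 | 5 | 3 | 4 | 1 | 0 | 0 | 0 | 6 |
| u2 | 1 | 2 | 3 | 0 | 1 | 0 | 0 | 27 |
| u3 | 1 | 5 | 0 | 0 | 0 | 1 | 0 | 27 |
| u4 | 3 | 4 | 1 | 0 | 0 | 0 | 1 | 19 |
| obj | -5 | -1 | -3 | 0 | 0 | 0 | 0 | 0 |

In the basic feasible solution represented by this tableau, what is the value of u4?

19

u4 is basic (row 4); its value is the RHS of that row, 19.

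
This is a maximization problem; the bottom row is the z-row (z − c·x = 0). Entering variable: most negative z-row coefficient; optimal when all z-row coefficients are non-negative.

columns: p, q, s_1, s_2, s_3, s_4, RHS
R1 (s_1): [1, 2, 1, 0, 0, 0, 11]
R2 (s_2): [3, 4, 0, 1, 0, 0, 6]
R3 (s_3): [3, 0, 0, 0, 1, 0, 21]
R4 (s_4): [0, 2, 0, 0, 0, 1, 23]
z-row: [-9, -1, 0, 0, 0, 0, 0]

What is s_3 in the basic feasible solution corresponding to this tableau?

s_3 is basic (row 3); its value is the RHS of that row, 21.

21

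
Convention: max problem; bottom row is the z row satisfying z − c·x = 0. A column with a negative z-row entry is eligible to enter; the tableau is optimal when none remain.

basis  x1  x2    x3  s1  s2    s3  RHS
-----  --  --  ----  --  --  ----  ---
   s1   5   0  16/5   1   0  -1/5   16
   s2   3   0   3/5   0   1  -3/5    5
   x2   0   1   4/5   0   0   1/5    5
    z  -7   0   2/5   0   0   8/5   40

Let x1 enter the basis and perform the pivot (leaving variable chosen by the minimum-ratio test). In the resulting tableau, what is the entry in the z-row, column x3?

Ratio test on column x1 — row 1: 16/5 = 16/5; row 2: 5/3 = 5/3; row 3: entry 0 ≤ 0. Minimum is 5/3 at row 2 (s2 leaves); pivot element 3.
Divide row 2 by 3; eliminate column x1 from the other rows.
z-row update in column x3: 2/5 − (-7)·(1/5) = 9/5.

9/5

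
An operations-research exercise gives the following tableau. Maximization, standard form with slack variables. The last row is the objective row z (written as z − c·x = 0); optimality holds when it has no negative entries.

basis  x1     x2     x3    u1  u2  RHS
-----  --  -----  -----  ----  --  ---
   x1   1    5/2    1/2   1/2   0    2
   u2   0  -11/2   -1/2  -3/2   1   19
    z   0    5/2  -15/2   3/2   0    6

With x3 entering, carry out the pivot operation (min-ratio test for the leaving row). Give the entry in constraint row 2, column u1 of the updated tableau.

Ratio test on column x3 — row 1: 2/(1/2) = 4; row 2: entry -1/2 ≤ 0. Minimum is 4 at row 1 (x1 leaves); pivot element 1/2.
Divide row 1 by 1/2; eliminate column x3 from the other rows.
Row 2 update in column u1: -3/2 − (-1/2)·1 = -1.

-1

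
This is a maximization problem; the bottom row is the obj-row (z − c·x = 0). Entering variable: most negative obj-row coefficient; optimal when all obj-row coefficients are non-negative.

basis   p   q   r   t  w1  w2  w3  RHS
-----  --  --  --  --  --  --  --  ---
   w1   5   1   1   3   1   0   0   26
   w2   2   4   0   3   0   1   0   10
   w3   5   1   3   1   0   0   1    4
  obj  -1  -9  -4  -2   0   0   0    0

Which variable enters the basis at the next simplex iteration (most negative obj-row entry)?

Negative obj-row entries: p: -1, q: -9, r: -4, t: -2.
The most negative is -9 in column q, so q enters.

q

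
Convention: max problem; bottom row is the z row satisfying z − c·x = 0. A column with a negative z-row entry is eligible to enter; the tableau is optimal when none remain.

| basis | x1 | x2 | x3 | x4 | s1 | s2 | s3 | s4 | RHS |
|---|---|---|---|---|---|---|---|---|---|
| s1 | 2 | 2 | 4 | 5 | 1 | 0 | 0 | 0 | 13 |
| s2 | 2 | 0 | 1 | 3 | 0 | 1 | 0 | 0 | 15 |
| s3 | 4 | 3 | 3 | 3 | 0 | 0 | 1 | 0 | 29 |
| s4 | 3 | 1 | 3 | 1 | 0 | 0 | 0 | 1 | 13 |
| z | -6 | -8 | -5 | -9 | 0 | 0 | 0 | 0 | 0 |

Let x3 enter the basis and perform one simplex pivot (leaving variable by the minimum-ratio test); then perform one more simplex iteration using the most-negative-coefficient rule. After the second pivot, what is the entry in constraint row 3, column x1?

Ratio test on column x3 — row 1: 13/4 = 13/4; row 2: 15/1 = 15; row 3: 29/3 = 29/3; row 4: 13/3 = 13/3. Minimum is 13/4 at row 1 (s1 leaves); pivot element 4.
Divide row 1 by 4; eliminate column x3 from the other rows.
Second iteration: most negative z-row entry is -11/2 in column x2, so x2 enters.
Ratio test on column x2 — row 1: (13/4)/(1/2) = 13/2; row 2: entry -1/2 ≤ 0; row 3: (77/4)/(3/2) = 77/6; row 4: entry -1/2 ≤ 0. Minimum is 13/2 at row 1 (x3 leaves); pivot element 1/2.
Divide row 1 by 1/2; eliminate column x2 from the other rows.
After both pivots, the entry at constraint row 3, column x1 is 1.

1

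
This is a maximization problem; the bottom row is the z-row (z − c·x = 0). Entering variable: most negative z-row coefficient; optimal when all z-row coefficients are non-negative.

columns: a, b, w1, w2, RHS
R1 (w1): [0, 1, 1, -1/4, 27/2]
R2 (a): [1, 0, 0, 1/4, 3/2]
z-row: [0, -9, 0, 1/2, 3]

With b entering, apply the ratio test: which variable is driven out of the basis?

Column b entries and ratios — w1: (27/2)/1 = 27/2; a: 0 ≤ 0, skip.
Smallest ratio is 27/2 in the row of w1, so w1 leaves.

w1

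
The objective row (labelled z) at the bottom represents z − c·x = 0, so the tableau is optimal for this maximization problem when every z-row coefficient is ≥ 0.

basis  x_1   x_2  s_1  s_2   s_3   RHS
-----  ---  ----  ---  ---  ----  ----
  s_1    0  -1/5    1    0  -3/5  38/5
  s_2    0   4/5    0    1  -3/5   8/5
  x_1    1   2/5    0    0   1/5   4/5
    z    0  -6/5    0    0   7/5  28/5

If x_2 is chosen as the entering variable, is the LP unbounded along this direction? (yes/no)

no

Column x_2 has positive entries in row(s) 2, 3, so the ratio test bounds it — not unbounded.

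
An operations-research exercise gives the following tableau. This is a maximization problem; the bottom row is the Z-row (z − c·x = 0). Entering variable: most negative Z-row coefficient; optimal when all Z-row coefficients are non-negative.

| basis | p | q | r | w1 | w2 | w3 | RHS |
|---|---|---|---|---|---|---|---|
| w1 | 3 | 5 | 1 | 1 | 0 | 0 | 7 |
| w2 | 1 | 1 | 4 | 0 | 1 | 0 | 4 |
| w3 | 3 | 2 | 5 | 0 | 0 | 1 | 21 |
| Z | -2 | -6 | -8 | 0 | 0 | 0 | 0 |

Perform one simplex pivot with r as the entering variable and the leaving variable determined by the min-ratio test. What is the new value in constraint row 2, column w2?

Ratio test on column r — row 1: 7/1 = 7; row 2: 4/4 = 1; row 3: 21/5 = 21/5. Minimum is 1 at row 2 (w2 leaves); pivot element 4.
Divide row 2 by 4; eliminate column r from the other rows.
In the new row 2, the w2 entry is the old entry divided by the pivot: 1/4 = 1/4.

1/4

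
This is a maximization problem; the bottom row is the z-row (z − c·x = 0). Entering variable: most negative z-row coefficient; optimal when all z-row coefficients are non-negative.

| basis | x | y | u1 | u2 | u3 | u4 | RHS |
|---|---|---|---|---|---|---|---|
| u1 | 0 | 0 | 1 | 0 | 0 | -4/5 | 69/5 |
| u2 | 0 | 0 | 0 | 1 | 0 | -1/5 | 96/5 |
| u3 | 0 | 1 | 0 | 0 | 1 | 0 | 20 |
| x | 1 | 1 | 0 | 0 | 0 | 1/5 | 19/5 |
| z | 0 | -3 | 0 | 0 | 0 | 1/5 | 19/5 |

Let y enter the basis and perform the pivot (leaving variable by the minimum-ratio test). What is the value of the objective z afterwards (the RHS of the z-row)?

Ratio test on column y — row 1: entry 0 ≤ 0; row 2: entry 0 ≤ 0; row 3: 20/1 = 20; row 4: (19/5)/1 = 19/5. Minimum is 19/5 at row 4 (x leaves); pivot element 1.
Pivot on row 4; the z-row RHS becomes 19/5 − (-3)·(19/5) = 76/5.

76/5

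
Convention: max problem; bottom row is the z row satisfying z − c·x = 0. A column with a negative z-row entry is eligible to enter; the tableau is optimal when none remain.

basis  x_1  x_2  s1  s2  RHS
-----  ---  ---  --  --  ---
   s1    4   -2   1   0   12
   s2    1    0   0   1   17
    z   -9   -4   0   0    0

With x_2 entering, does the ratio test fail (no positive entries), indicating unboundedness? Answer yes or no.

Every constraint-row entry in column x_2 is ≤ 0, so increasing x_2 is unbounded.

yes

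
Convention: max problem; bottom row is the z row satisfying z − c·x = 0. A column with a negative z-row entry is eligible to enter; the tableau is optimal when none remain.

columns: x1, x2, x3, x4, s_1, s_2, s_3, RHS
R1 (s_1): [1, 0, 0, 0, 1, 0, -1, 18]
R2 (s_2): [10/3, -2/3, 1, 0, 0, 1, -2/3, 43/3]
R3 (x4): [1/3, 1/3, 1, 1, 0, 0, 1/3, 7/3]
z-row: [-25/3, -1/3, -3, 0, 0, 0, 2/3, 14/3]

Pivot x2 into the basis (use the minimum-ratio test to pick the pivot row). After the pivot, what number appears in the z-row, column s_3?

Ratio test on column x2 — row 1: entry 0 ≤ 0; row 2: entry -2/3 ≤ 0; row 3: (7/3)/(1/3) = 7. Minimum is 7 at row 3 (x4 leaves); pivot element 1/3.
Divide row 3 by 1/3; eliminate column x2 from the other rows.
z-row update in column s_3: 2/3 − (-1/3)·1 = 1.

1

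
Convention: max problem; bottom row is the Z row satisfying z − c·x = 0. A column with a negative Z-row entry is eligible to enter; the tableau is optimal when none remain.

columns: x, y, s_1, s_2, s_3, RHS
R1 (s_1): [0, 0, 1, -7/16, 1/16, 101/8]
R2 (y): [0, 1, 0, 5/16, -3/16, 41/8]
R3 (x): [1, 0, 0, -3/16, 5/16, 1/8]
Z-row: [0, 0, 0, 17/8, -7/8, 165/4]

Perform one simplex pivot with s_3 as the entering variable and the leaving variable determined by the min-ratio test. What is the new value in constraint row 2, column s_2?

Ratio test on column s_3 — row 1: (101/8)/(1/16) = 202; row 2: entry -3/16 ≤ 0; row 3: (1/8)/(5/16) = 2/5. Minimum is 2/5 at row 3 (x leaves); pivot element 5/16.
Divide row 3 by 5/16; eliminate column s_3 from the other rows.
Row 2 update in column s_2: 5/16 − (-3/16)·(-3/5) = 1/5.

1/5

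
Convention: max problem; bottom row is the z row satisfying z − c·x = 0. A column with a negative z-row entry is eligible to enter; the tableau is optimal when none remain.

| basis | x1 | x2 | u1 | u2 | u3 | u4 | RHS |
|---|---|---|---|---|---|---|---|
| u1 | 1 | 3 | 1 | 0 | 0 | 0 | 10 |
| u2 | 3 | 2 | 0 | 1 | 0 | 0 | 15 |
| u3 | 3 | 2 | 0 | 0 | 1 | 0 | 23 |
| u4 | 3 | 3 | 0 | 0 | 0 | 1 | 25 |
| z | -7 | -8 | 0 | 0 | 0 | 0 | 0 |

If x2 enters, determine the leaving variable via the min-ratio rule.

Column x2 entries and ratios — u1: 10/3 = 10/3; u2: 15/2 = 15/2; u3: 23/2 = 23/2; u4: 25/3 = 25/3.
Smallest ratio is 10/3 in the row of u1, so u1 leaves.

u1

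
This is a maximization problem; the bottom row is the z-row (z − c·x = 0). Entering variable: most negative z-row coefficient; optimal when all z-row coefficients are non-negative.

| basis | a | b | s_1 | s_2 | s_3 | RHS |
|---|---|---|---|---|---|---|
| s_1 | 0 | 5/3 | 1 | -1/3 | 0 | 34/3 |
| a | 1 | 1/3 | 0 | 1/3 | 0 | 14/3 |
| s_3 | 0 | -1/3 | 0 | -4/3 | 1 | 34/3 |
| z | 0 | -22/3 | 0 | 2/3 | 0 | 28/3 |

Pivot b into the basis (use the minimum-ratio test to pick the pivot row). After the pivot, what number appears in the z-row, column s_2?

Ratio test on column b — row 1: (34/3)/(5/3) = 34/5; row 2: (14/3)/(1/3) = 14; row 3: entry -1/3 ≤ 0. Minimum is 34/5 at row 1 (s_1 leaves); pivot element 5/3.
Divide row 1 by 5/3; eliminate column b from the other rows.
z-row update in column s_2: 2/3 − (-22/3)·(-1/5) = -4/5.

-4/5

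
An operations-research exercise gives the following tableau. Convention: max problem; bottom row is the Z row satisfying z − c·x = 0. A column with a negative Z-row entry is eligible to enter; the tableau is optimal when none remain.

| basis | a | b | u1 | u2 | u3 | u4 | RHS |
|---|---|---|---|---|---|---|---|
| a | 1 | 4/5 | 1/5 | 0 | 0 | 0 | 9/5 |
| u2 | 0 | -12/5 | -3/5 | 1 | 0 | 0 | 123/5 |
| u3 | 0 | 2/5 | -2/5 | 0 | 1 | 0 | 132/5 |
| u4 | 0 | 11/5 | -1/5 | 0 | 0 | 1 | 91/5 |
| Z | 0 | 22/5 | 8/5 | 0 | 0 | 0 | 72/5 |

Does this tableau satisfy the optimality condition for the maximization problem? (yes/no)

yes

Every Z-row coefficient is ≥ 0, so the tableau is optimal.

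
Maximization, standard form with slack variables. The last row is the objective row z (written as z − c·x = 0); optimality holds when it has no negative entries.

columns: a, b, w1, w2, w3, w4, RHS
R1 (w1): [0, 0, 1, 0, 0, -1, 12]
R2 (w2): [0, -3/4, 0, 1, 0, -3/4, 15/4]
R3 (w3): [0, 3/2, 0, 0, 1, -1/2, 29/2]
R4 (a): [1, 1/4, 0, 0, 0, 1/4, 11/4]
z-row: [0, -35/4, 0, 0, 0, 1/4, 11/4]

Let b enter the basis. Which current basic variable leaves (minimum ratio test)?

w3

Column b entries and ratios — w1: 0 ≤ 0, skip; w2: -3/4 ≤ 0, skip; w3: (29/2)/(3/2) = 29/3; a: (11/4)/(1/4) = 11.
Smallest ratio is 29/3 in the row of w3, so w3 leaves.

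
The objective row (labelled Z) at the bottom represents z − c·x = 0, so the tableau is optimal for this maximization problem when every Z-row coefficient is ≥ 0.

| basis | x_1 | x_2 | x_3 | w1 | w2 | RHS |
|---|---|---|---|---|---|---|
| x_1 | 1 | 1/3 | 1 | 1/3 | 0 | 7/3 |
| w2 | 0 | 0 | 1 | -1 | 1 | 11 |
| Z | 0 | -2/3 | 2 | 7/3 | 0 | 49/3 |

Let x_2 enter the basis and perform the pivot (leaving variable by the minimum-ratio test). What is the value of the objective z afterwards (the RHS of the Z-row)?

Ratio test on column x_2 — row 1: (7/3)/(1/3) = 7; row 2: entry 0 ≤ 0. Minimum is 7 at row 1 (x_1 leaves); pivot element 1/3.
Pivot on row 1; the Z-row RHS becomes 49/3 − (-2/3)·7 = 21.

21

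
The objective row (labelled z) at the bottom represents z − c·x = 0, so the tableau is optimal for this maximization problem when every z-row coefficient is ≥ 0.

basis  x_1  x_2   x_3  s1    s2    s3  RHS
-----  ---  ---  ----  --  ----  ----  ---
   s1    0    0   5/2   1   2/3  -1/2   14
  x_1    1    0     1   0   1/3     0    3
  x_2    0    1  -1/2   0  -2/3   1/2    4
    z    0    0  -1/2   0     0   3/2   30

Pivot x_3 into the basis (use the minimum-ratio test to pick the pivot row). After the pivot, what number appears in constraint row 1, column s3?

-1/2

Ratio test on column x_3 — row 1: 14/(5/2) = 28/5; row 2: 3/1 = 3; row 3: entry -1/2 ≤ 0. Minimum is 3 at row 2 (x_1 leaves); pivot element 1.
Divide row 2 by 1; eliminate column x_3 from the other rows.
Row 1 update in column s3: -1/2 − (5/2)·0 = -1/2.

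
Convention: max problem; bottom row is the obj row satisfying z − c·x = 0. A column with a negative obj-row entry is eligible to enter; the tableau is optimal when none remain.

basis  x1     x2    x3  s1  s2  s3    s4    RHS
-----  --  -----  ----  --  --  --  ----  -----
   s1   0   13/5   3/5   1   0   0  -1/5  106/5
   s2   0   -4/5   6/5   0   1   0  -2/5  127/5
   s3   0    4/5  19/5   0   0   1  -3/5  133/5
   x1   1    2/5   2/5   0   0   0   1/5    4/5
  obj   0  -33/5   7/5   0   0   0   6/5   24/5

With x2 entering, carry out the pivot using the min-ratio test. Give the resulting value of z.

18

Ratio test on column x2 — row 1: (106/5)/(13/5) = 106/13; row 2: entry -4/5 ≤ 0; row 3: (133/5)/(4/5) = 133/4; row 4: (4/5)/(2/5) = 2. Minimum is 2 at row 4 (x1 leaves); pivot element 2/5.
Pivot on row 4; the obj-row RHS becomes 24/5 − (-33/5)·2 = 18.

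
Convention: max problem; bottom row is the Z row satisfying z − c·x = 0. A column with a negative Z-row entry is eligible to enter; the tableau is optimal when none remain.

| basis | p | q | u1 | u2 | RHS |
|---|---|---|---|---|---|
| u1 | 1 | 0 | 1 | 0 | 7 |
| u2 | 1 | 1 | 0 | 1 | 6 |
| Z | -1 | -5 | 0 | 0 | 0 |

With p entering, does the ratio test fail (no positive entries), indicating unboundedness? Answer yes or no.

no

Column p has positive entries in row(s) 1, 2, so the ratio test bounds it — not unbounded.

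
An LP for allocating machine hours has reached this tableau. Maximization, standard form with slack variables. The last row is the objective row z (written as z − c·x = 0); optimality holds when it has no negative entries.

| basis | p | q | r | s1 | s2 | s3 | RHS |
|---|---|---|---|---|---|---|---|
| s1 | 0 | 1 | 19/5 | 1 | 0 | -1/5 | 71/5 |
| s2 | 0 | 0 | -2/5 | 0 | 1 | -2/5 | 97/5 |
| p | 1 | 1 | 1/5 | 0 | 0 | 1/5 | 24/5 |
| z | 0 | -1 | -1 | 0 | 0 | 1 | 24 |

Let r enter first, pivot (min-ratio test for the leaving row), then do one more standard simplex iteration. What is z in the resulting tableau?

278/9

Ratio test on column r — row 1: (71/5)/(19/5) = 71/19; row 2: entry -2/5 ≤ 0; row 3: (24/5)/(1/5) = 24. Minimum is 71/19 at row 1 (s1 leaves); pivot element 19/5.
Pivot on row 1; the z-row RHS becomes 24 − (-1)·(71/19) = 527/19.
Next entering variable (most negative z-row entry -14/19): q.
Ratio test on column q — row 1: (71/19)/(5/19) = 71/5; row 2: (397/19)/(2/19) = 397/2; row 3: (77/19)/(18/19) = 77/18. Minimum is 77/18 at row 3 (p leaves); pivot element 18/19.
After the second pivot the z-row RHS is 527/19 − (-14/19)·(77/18) = 278/9.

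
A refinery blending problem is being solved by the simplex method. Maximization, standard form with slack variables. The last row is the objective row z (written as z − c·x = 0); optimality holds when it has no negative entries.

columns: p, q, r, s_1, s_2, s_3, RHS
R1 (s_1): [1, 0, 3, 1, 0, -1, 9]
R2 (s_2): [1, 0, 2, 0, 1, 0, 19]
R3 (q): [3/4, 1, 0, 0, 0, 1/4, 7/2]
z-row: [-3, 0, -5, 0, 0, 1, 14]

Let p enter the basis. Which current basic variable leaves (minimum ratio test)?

q

Column p entries and ratios — s_1: 9/1 = 9; s_2: 19/1 = 19; q: (7/2)/(3/4) = 14/3.
Smallest ratio is 14/3 in the row of q, so q leaves.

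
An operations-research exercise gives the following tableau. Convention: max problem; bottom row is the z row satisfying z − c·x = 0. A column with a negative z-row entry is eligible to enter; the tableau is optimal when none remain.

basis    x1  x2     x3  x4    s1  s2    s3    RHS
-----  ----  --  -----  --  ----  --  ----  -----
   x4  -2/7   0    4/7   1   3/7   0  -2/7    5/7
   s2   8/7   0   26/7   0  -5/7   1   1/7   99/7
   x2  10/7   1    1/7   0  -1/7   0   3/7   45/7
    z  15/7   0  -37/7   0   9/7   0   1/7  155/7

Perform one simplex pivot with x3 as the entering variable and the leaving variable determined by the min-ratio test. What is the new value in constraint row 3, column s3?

1/2

Ratio test on column x3 — row 1: (5/7)/(4/7) = 5/4; row 2: (99/7)/(26/7) = 99/26; row 3: (45/7)/(1/7) = 45. Minimum is 5/4 at row 1 (x4 leaves); pivot element 4/7.
Divide row 1 by 4/7; eliminate column x3 from the other rows.
Row 3 update in column s3: 3/7 − (1/7)·(-1/2) = 1/2.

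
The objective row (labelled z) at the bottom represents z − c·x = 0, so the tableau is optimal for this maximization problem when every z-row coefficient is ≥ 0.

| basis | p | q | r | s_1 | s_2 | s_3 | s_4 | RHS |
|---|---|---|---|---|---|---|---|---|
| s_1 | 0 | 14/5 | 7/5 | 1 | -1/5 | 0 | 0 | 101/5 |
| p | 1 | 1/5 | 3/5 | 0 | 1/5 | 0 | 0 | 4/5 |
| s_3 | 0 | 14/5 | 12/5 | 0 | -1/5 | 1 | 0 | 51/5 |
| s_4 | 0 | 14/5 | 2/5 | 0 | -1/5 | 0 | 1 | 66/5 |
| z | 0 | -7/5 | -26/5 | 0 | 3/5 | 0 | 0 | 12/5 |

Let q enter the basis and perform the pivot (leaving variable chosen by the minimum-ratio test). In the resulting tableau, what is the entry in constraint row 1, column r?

-1

Ratio test on column q — row 1: (101/5)/(14/5) = 101/14; row 2: (4/5)/(1/5) = 4; row 3: (51/5)/(14/5) = 51/14; row 4: (66/5)/(14/5) = 33/7. Minimum is 51/14 at row 3 (s_3 leaves); pivot element 14/5.
Divide row 3 by 14/5; eliminate column q from the other rows.
Row 1 update in column r: 7/5 − (14/5)·(6/7) = -1.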